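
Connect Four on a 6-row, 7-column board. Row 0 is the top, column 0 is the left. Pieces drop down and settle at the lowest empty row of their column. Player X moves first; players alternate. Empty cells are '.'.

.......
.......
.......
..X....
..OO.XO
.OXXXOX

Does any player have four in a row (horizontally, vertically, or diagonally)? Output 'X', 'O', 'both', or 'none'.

none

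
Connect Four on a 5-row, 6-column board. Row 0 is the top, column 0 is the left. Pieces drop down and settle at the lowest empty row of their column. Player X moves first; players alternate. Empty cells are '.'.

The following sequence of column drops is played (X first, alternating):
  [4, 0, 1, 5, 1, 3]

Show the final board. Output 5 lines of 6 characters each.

Answer: ......
......
......
.X....
OX.OXO

Derivation:
Move 1: X drops in col 4, lands at row 4
Move 2: O drops in col 0, lands at row 4
Move 3: X drops in col 1, lands at row 4
Move 4: O drops in col 5, lands at row 4
Move 5: X drops in col 1, lands at row 3
Move 6: O drops in col 3, lands at row 4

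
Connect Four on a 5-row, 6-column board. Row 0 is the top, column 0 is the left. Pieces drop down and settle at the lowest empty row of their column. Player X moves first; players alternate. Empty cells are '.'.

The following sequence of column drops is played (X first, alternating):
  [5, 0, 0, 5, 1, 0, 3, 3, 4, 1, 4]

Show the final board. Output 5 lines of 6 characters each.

Answer: ......
......
O.....
XO.OXO
OX.XXX

Derivation:
Move 1: X drops in col 5, lands at row 4
Move 2: O drops in col 0, lands at row 4
Move 3: X drops in col 0, lands at row 3
Move 4: O drops in col 5, lands at row 3
Move 5: X drops in col 1, lands at row 4
Move 6: O drops in col 0, lands at row 2
Move 7: X drops in col 3, lands at row 4
Move 8: O drops in col 3, lands at row 3
Move 9: X drops in col 4, lands at row 4
Move 10: O drops in col 1, lands at row 3
Move 11: X drops in col 4, lands at row 3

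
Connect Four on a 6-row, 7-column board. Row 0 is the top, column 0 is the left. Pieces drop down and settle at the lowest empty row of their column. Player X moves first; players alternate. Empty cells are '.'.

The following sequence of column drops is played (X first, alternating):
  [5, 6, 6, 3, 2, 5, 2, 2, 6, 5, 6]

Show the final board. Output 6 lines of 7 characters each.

Answer: .......
.......
......X
..O..OX
..X..OX
..XO.XO

Derivation:
Move 1: X drops in col 5, lands at row 5
Move 2: O drops in col 6, lands at row 5
Move 3: X drops in col 6, lands at row 4
Move 4: O drops in col 3, lands at row 5
Move 5: X drops in col 2, lands at row 5
Move 6: O drops in col 5, lands at row 4
Move 7: X drops in col 2, lands at row 4
Move 8: O drops in col 2, lands at row 3
Move 9: X drops in col 6, lands at row 3
Move 10: O drops in col 5, lands at row 3
Move 11: X drops in col 6, lands at row 2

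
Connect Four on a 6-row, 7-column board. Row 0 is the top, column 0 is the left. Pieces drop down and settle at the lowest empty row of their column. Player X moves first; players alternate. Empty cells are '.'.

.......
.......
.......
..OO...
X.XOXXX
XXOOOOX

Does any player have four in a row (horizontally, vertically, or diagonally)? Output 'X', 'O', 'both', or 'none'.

O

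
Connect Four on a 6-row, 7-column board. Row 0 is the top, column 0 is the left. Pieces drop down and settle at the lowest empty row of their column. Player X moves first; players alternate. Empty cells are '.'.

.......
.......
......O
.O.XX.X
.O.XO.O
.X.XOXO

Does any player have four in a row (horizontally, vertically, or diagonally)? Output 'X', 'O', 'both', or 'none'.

none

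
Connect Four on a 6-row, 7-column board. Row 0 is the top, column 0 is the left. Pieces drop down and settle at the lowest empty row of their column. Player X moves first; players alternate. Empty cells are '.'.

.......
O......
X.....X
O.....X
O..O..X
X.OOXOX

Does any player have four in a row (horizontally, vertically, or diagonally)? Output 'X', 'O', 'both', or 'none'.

X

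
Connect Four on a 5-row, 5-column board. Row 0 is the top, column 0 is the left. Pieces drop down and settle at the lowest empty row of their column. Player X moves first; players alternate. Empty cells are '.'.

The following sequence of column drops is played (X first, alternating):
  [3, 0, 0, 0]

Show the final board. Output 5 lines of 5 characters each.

Answer: .....
.....
O....
X....
O..X.

Derivation:
Move 1: X drops in col 3, lands at row 4
Move 2: O drops in col 0, lands at row 4
Move 3: X drops in col 0, lands at row 3
Move 4: O drops in col 0, lands at row 2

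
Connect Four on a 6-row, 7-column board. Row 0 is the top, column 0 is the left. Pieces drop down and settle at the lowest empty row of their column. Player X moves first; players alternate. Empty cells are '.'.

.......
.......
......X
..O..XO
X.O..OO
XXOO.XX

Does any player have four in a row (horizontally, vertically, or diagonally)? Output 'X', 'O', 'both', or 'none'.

none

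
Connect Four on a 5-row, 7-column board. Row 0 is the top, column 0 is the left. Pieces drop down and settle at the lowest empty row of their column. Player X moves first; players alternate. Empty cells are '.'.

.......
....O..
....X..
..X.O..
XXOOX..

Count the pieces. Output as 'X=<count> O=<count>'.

X=5 O=4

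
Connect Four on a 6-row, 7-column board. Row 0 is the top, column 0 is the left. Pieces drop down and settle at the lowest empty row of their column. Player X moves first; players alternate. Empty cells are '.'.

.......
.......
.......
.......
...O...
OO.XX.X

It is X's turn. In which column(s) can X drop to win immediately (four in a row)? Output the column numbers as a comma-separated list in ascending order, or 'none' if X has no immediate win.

Answer: 5

Derivation:
col 0: drop X → no win
col 1: drop X → no win
col 2: drop X → no win
col 3: drop X → no win
col 4: drop X → no win
col 5: drop X → WIN!
col 6: drop X → no win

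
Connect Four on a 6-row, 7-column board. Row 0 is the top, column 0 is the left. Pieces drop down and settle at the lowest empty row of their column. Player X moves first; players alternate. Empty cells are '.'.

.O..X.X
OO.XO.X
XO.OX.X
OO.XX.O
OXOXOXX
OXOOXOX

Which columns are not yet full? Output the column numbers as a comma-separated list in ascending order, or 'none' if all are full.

Answer: 0,2,3,5

Derivation:
col 0: top cell = '.' → open
col 1: top cell = 'O' → FULL
col 2: top cell = '.' → open
col 3: top cell = '.' → open
col 4: top cell = 'X' → FULL
col 5: top cell = '.' → open
col 6: top cell = 'X' → FULL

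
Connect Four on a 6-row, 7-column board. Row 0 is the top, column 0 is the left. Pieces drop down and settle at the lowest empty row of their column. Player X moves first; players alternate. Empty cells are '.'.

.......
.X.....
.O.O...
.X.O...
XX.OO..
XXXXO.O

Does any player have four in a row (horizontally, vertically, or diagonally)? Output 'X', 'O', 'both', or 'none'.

X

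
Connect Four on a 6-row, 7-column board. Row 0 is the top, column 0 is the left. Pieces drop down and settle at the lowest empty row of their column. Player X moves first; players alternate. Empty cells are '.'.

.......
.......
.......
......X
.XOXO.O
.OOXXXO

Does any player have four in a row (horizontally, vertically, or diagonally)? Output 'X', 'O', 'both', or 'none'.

none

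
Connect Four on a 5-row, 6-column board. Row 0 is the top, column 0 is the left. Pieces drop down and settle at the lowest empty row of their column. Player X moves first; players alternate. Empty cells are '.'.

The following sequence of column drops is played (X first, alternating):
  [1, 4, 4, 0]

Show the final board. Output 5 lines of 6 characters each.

Move 1: X drops in col 1, lands at row 4
Move 2: O drops in col 4, lands at row 4
Move 3: X drops in col 4, lands at row 3
Move 4: O drops in col 0, lands at row 4

Answer: ......
......
......
....X.
OX..O.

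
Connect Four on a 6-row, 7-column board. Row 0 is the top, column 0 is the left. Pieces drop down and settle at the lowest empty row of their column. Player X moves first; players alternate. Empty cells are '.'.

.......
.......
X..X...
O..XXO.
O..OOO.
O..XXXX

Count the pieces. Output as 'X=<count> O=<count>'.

X=8 O=7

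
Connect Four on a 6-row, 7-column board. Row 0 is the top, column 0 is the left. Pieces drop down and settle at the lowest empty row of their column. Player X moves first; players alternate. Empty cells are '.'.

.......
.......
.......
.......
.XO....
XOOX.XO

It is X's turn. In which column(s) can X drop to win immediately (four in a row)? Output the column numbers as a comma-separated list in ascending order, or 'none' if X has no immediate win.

col 0: drop X → no win
col 1: drop X → no win
col 2: drop X → no win
col 3: drop X → no win
col 4: drop X → no win
col 5: drop X → no win
col 6: drop X → no win

Answer: none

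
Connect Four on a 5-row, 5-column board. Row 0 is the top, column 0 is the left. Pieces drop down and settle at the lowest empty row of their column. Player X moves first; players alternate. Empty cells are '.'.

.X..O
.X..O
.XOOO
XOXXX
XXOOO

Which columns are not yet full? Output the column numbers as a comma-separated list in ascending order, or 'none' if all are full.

Answer: 0,2,3

Derivation:
col 0: top cell = '.' → open
col 1: top cell = 'X' → FULL
col 2: top cell = '.' → open
col 3: top cell = '.' → open
col 4: top cell = 'O' → FULL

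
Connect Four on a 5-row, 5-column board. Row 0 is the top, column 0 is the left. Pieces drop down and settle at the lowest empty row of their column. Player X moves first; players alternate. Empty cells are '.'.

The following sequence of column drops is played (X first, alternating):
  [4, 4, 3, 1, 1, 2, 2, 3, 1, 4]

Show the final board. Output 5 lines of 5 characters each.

Answer: .....
.....
.X..O
.XXOO
.OOXX

Derivation:
Move 1: X drops in col 4, lands at row 4
Move 2: O drops in col 4, lands at row 3
Move 3: X drops in col 3, lands at row 4
Move 4: O drops in col 1, lands at row 4
Move 5: X drops in col 1, lands at row 3
Move 6: O drops in col 2, lands at row 4
Move 7: X drops in col 2, lands at row 3
Move 8: O drops in col 3, lands at row 3
Move 9: X drops in col 1, lands at row 2
Move 10: O drops in col 4, lands at row 2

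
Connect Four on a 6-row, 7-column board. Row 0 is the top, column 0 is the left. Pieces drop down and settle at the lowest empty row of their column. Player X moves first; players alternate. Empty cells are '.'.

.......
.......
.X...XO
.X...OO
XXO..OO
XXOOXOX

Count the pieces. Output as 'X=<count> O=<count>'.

X=9 O=9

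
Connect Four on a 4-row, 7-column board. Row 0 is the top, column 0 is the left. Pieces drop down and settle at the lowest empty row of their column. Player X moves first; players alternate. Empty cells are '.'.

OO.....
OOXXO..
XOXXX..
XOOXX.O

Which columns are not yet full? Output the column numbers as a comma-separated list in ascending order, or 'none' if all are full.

Answer: 2,3,4,5,6

Derivation:
col 0: top cell = 'O' → FULL
col 1: top cell = 'O' → FULL
col 2: top cell = '.' → open
col 3: top cell = '.' → open
col 4: top cell = '.' → open
col 5: top cell = '.' → open
col 6: top cell = '.' → open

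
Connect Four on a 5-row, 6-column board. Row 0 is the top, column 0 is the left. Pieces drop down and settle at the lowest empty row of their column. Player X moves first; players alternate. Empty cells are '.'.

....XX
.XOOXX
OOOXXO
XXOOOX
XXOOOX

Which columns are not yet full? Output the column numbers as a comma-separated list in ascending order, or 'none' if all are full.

col 0: top cell = '.' → open
col 1: top cell = '.' → open
col 2: top cell = '.' → open
col 3: top cell = '.' → open
col 4: top cell = 'X' → FULL
col 5: top cell = 'X' → FULL

Answer: 0,1,2,3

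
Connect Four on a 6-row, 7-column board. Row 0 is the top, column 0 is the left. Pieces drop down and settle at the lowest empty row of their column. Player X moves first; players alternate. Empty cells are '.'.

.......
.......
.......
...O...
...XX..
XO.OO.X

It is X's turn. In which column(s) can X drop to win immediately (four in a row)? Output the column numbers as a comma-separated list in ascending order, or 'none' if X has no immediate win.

Answer: none

Derivation:
col 0: drop X → no win
col 1: drop X → no win
col 2: drop X → no win
col 3: drop X → no win
col 4: drop X → no win
col 5: drop X → no win
col 6: drop X → no win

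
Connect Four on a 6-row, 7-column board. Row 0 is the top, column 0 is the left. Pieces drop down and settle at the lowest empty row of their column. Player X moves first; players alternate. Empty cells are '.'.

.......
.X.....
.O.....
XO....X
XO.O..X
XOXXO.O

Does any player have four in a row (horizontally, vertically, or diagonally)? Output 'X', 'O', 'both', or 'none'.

O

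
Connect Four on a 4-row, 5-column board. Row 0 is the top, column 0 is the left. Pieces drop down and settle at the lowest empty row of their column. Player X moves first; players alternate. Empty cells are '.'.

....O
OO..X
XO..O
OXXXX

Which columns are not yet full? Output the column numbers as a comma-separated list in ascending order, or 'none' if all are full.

col 0: top cell = '.' → open
col 1: top cell = '.' → open
col 2: top cell = '.' → open
col 3: top cell = '.' → open
col 4: top cell = 'O' → FULL

Answer: 0,1,2,3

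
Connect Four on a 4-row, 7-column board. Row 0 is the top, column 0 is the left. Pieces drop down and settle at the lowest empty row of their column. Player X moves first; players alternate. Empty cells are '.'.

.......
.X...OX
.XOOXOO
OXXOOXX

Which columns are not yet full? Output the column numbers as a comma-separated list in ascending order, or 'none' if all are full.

col 0: top cell = '.' → open
col 1: top cell = '.' → open
col 2: top cell = '.' → open
col 3: top cell = '.' → open
col 4: top cell = '.' → open
col 5: top cell = '.' → open
col 6: top cell = '.' → open

Answer: 0,1,2,3,4,5,6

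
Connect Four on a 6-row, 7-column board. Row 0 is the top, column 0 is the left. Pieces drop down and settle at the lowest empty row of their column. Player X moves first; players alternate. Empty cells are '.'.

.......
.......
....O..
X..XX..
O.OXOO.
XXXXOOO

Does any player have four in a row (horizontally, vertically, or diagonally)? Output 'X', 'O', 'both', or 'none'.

X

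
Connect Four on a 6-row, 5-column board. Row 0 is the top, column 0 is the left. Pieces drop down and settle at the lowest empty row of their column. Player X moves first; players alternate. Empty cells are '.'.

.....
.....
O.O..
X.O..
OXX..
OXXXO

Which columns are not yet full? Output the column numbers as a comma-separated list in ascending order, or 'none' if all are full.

col 0: top cell = '.' → open
col 1: top cell = '.' → open
col 2: top cell = '.' → open
col 3: top cell = '.' → open
col 4: top cell = '.' → open

Answer: 0,1,2,3,4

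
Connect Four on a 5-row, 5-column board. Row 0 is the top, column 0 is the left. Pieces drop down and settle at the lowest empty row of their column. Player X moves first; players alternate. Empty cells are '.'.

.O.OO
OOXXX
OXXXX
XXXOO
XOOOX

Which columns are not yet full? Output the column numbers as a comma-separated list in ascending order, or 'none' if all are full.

Answer: 0,2

Derivation:
col 0: top cell = '.' → open
col 1: top cell = 'O' → FULL
col 2: top cell = '.' → open
col 3: top cell = 'O' → FULL
col 4: top cell = 'O' → FULL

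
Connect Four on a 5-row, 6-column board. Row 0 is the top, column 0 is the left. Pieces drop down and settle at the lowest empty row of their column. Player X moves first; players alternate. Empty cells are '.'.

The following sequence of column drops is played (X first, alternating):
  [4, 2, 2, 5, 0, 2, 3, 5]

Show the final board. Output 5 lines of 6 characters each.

Answer: ......
......
..O...
..X..O
X.OXXO

Derivation:
Move 1: X drops in col 4, lands at row 4
Move 2: O drops in col 2, lands at row 4
Move 3: X drops in col 2, lands at row 3
Move 4: O drops in col 5, lands at row 4
Move 5: X drops in col 0, lands at row 4
Move 6: O drops in col 2, lands at row 2
Move 7: X drops in col 3, lands at row 4
Move 8: O drops in col 5, lands at row 3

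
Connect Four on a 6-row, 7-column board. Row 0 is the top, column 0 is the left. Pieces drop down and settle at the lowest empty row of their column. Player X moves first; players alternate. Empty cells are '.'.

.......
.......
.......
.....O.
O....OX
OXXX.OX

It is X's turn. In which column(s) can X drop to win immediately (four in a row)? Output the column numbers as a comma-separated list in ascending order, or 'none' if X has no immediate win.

Answer: 4

Derivation:
col 0: drop X → no win
col 1: drop X → no win
col 2: drop X → no win
col 3: drop X → no win
col 4: drop X → WIN!
col 5: drop X → no win
col 6: drop X → no win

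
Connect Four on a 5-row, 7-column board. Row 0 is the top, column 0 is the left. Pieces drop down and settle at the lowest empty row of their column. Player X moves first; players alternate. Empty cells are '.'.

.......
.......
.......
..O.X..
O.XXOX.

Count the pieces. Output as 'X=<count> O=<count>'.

X=4 O=3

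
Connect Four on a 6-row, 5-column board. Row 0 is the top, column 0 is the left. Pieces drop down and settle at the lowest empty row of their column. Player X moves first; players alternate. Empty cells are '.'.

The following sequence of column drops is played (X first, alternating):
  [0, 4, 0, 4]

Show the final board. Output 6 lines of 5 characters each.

Move 1: X drops in col 0, lands at row 5
Move 2: O drops in col 4, lands at row 5
Move 3: X drops in col 0, lands at row 4
Move 4: O drops in col 4, lands at row 4

Answer: .....
.....
.....
.....
X...O
X...O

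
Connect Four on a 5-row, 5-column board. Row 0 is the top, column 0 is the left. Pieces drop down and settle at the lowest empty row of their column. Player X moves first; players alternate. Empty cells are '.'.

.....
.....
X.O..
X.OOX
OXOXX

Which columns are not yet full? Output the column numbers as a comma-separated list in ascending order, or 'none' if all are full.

Answer: 0,1,2,3,4

Derivation:
col 0: top cell = '.' → open
col 1: top cell = '.' → open
col 2: top cell = '.' → open
col 3: top cell = '.' → open
col 4: top cell = '.' → open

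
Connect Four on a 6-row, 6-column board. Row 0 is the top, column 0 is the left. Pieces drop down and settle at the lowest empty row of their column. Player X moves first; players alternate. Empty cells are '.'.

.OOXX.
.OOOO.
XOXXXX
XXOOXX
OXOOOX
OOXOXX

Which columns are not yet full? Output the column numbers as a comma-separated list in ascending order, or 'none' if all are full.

Answer: 0,5

Derivation:
col 0: top cell = '.' → open
col 1: top cell = 'O' → FULL
col 2: top cell = 'O' → FULL
col 3: top cell = 'X' → FULL
col 4: top cell = 'X' → FULL
col 5: top cell = '.' → open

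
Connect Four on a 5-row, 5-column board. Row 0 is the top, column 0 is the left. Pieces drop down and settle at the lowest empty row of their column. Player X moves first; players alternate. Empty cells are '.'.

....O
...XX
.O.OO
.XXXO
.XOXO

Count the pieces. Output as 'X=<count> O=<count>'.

X=7 O=7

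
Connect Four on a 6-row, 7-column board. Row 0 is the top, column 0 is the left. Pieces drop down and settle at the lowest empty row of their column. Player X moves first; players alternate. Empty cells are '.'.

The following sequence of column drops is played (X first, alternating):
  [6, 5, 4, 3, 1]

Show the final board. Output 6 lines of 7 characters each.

Move 1: X drops in col 6, lands at row 5
Move 2: O drops in col 5, lands at row 5
Move 3: X drops in col 4, lands at row 5
Move 4: O drops in col 3, lands at row 5
Move 5: X drops in col 1, lands at row 5

Answer: .......
.......
.......
.......
.......
.X.OXOX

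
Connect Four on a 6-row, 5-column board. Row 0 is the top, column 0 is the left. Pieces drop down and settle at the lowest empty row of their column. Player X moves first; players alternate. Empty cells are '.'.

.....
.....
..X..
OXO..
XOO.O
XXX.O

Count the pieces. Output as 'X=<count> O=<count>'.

X=6 O=6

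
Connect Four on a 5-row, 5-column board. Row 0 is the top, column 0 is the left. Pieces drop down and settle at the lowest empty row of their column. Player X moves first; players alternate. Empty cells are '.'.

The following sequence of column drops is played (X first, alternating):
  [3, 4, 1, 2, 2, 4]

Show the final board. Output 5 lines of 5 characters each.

Move 1: X drops in col 3, lands at row 4
Move 2: O drops in col 4, lands at row 4
Move 3: X drops in col 1, lands at row 4
Move 4: O drops in col 2, lands at row 4
Move 5: X drops in col 2, lands at row 3
Move 6: O drops in col 4, lands at row 3

Answer: .....
.....
.....
..X.O
.XOXO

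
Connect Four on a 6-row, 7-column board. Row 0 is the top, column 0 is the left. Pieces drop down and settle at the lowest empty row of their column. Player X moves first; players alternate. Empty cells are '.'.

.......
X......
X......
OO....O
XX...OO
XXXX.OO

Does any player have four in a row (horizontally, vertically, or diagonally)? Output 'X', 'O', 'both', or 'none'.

X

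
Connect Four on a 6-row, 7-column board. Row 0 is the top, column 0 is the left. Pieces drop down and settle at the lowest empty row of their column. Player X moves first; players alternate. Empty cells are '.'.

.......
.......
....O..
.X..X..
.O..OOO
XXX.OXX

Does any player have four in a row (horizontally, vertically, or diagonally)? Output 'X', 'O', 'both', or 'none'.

none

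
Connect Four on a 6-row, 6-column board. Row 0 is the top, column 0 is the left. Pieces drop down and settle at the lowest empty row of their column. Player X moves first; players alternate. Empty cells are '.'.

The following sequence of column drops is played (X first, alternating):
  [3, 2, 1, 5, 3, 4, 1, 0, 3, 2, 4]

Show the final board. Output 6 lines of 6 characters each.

Answer: ......
......
......
...X..
.XOXX.
OXOXOO

Derivation:
Move 1: X drops in col 3, lands at row 5
Move 2: O drops in col 2, lands at row 5
Move 3: X drops in col 1, lands at row 5
Move 4: O drops in col 5, lands at row 5
Move 5: X drops in col 3, lands at row 4
Move 6: O drops in col 4, lands at row 5
Move 7: X drops in col 1, lands at row 4
Move 8: O drops in col 0, lands at row 5
Move 9: X drops in col 3, lands at row 3
Move 10: O drops in col 2, lands at row 4
Move 11: X drops in col 4, lands at row 4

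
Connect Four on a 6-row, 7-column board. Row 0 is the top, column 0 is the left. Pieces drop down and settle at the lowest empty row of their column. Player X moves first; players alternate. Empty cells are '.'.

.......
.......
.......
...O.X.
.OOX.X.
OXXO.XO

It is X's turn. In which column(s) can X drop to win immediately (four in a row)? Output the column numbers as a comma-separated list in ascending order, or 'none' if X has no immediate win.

col 0: drop X → no win
col 1: drop X → no win
col 2: drop X → no win
col 3: drop X → no win
col 4: drop X → no win
col 5: drop X → WIN!
col 6: drop X → no win

Answer: 5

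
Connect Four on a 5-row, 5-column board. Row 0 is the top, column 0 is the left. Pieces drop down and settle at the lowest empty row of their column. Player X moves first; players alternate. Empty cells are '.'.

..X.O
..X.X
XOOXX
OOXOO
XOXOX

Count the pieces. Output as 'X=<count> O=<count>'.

X=10 O=9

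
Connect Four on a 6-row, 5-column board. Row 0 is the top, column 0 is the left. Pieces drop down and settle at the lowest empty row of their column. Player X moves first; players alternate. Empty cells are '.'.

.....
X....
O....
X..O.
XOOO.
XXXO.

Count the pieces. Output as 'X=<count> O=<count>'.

X=6 O=6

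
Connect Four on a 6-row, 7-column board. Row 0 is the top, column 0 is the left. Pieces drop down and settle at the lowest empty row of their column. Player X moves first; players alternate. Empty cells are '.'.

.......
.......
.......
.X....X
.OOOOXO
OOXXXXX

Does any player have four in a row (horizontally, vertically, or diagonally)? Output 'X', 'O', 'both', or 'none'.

both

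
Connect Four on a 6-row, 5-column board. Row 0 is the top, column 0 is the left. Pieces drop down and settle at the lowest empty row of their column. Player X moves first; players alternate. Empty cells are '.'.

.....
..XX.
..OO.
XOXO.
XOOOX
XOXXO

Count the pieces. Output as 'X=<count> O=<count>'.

X=9 O=9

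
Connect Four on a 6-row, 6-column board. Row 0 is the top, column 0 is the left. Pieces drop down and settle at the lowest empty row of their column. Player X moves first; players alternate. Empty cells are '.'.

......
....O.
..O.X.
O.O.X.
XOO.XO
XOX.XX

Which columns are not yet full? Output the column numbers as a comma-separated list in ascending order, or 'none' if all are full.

Answer: 0,1,2,3,4,5

Derivation:
col 0: top cell = '.' → open
col 1: top cell = '.' → open
col 2: top cell = '.' → open
col 3: top cell = '.' → open
col 4: top cell = '.' → open
col 5: top cell = '.' → open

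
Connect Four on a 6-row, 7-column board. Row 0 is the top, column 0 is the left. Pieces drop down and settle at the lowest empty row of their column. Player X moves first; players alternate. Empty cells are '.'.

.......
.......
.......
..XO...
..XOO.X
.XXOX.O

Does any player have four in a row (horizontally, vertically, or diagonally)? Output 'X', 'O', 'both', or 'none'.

none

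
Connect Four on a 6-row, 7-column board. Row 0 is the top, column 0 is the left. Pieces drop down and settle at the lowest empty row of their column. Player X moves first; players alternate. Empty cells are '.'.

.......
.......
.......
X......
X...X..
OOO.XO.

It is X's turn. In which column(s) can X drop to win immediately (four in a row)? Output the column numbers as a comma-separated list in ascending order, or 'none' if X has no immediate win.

col 0: drop X → no win
col 1: drop X → no win
col 2: drop X → no win
col 3: drop X → no win
col 4: drop X → no win
col 5: drop X → no win
col 6: drop X → no win

Answer: none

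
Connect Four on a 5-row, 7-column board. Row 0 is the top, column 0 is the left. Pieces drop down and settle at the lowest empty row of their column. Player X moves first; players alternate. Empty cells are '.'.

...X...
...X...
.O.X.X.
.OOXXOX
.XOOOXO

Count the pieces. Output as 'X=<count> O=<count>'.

X=9 O=8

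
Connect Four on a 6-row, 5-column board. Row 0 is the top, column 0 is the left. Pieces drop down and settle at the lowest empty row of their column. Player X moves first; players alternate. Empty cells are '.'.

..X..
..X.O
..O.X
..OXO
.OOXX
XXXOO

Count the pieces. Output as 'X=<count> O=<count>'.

X=9 O=8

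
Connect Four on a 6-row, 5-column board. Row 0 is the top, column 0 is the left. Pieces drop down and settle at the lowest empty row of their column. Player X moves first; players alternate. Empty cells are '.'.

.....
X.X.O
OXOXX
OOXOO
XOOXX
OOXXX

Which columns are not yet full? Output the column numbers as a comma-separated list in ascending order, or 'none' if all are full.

col 0: top cell = '.' → open
col 1: top cell = '.' → open
col 2: top cell = '.' → open
col 3: top cell = '.' → open
col 4: top cell = '.' → open

Answer: 0,1,2,3,4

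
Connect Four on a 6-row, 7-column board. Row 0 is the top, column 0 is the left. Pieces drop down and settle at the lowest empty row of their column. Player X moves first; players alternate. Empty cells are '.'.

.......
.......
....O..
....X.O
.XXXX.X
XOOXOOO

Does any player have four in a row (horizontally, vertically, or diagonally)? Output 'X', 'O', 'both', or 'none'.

X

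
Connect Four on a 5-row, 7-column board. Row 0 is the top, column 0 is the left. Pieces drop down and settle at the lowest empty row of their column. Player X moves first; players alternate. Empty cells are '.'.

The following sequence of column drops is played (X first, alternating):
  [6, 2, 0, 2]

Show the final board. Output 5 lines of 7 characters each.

Answer: .......
.......
.......
..O....
X.O...X

Derivation:
Move 1: X drops in col 6, lands at row 4
Move 2: O drops in col 2, lands at row 4
Move 3: X drops in col 0, lands at row 4
Move 4: O drops in col 2, lands at row 3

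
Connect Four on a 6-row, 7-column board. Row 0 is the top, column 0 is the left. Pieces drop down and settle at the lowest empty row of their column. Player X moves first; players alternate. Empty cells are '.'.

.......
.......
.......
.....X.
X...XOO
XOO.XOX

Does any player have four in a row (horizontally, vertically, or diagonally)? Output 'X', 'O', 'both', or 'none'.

none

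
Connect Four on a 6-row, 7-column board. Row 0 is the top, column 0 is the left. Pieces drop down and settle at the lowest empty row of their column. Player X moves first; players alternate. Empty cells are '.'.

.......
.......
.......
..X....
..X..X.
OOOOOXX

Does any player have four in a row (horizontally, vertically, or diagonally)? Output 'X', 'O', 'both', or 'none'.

O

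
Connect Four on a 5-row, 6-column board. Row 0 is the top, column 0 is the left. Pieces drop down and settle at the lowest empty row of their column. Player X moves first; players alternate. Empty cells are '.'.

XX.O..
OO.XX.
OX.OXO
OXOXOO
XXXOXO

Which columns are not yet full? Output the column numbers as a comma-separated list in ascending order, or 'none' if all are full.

col 0: top cell = 'X' → FULL
col 1: top cell = 'X' → FULL
col 2: top cell = '.' → open
col 3: top cell = 'O' → FULL
col 4: top cell = '.' → open
col 5: top cell = '.' → open

Answer: 2,4,5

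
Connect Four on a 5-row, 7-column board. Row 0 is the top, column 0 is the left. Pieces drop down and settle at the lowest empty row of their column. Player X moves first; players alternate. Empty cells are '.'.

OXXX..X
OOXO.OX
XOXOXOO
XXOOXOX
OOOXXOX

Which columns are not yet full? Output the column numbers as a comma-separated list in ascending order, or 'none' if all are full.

Answer: 4,5

Derivation:
col 0: top cell = 'O' → FULL
col 1: top cell = 'X' → FULL
col 2: top cell = 'X' → FULL
col 3: top cell = 'X' → FULL
col 4: top cell = '.' → open
col 5: top cell = '.' → open
col 6: top cell = 'X' → FULL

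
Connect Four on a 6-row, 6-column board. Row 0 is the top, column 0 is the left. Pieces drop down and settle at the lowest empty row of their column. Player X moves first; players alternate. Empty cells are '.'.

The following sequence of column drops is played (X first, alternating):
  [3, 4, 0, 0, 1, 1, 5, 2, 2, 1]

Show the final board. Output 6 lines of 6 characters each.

Answer: ......
......
......
.O....
OOX...
XXOXOX

Derivation:
Move 1: X drops in col 3, lands at row 5
Move 2: O drops in col 4, lands at row 5
Move 3: X drops in col 0, lands at row 5
Move 4: O drops in col 0, lands at row 4
Move 5: X drops in col 1, lands at row 5
Move 6: O drops in col 1, lands at row 4
Move 7: X drops in col 5, lands at row 5
Move 8: O drops in col 2, lands at row 5
Move 9: X drops in col 2, lands at row 4
Move 10: O drops in col 1, lands at row 3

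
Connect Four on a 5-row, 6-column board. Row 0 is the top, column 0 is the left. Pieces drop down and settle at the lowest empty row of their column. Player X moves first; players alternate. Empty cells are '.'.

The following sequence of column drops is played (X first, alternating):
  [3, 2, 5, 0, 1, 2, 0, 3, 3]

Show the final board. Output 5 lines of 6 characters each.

Move 1: X drops in col 3, lands at row 4
Move 2: O drops in col 2, lands at row 4
Move 3: X drops in col 5, lands at row 4
Move 4: O drops in col 0, lands at row 4
Move 5: X drops in col 1, lands at row 4
Move 6: O drops in col 2, lands at row 3
Move 7: X drops in col 0, lands at row 3
Move 8: O drops in col 3, lands at row 3
Move 9: X drops in col 3, lands at row 2

Answer: ......
......
...X..
X.OO..
OXOX.X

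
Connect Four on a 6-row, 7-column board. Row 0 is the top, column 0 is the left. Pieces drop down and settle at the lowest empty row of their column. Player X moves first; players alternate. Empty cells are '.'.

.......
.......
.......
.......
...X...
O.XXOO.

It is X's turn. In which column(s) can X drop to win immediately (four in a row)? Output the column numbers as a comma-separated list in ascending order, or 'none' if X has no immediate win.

Answer: none

Derivation:
col 0: drop X → no win
col 1: drop X → no win
col 2: drop X → no win
col 3: drop X → no win
col 4: drop X → no win
col 5: drop X → no win
col 6: drop X → no win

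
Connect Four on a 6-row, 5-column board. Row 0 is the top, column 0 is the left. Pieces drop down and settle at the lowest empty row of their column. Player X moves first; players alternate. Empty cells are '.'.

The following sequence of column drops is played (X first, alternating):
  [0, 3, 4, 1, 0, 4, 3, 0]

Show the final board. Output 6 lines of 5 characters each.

Move 1: X drops in col 0, lands at row 5
Move 2: O drops in col 3, lands at row 5
Move 3: X drops in col 4, lands at row 5
Move 4: O drops in col 1, lands at row 5
Move 5: X drops in col 0, lands at row 4
Move 6: O drops in col 4, lands at row 4
Move 7: X drops in col 3, lands at row 4
Move 8: O drops in col 0, lands at row 3

Answer: .....
.....
.....
O....
X..XO
XO.OX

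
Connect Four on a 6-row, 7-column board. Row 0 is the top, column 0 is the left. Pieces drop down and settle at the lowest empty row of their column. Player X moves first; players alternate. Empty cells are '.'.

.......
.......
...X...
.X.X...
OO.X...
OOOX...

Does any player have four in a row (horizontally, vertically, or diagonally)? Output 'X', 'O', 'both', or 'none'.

X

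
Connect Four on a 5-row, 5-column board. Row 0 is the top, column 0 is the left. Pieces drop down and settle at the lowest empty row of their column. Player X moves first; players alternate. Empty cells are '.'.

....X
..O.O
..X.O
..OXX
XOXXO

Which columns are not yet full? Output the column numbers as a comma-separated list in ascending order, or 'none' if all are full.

Answer: 0,1,2,3

Derivation:
col 0: top cell = '.' → open
col 1: top cell = '.' → open
col 2: top cell = '.' → open
col 3: top cell = '.' → open
col 4: top cell = 'X' → FULL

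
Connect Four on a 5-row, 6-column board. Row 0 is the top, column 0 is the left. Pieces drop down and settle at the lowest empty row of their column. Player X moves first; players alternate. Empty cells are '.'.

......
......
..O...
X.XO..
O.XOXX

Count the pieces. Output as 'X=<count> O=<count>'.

X=5 O=4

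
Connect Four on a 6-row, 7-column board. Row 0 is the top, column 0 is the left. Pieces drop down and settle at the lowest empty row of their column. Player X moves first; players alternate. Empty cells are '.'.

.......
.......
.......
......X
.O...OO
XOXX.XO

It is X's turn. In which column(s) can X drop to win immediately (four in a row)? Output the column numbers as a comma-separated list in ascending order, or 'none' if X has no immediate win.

Answer: 4

Derivation:
col 0: drop X → no win
col 1: drop X → no win
col 2: drop X → no win
col 3: drop X → no win
col 4: drop X → WIN!
col 5: drop X → no win
col 6: drop X → no win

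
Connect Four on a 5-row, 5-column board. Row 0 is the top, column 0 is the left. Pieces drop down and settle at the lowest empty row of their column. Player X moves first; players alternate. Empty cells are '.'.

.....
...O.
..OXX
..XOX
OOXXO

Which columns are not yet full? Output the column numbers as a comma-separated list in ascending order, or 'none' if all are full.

col 0: top cell = '.' → open
col 1: top cell = '.' → open
col 2: top cell = '.' → open
col 3: top cell = '.' → open
col 4: top cell = '.' → open

Answer: 0,1,2,3,4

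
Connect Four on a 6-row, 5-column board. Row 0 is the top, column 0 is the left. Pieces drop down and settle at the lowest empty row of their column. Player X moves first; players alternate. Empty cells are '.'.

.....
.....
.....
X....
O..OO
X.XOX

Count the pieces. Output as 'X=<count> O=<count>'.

X=4 O=4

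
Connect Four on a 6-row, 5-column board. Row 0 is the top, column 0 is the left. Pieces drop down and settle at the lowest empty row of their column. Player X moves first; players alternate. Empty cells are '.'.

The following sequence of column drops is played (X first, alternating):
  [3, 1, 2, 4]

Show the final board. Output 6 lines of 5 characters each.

Answer: .....
.....
.....
.....
.....
.OXXO

Derivation:
Move 1: X drops in col 3, lands at row 5
Move 2: O drops in col 1, lands at row 5
Move 3: X drops in col 2, lands at row 5
Move 4: O drops in col 4, lands at row 5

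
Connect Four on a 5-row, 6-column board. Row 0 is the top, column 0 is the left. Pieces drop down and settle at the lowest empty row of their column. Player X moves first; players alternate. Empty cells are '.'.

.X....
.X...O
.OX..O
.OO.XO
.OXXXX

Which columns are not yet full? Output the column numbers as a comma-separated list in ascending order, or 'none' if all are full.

Answer: 0,2,3,4,5

Derivation:
col 0: top cell = '.' → open
col 1: top cell = 'X' → FULL
col 2: top cell = '.' → open
col 3: top cell = '.' → open
col 4: top cell = '.' → open
col 5: top cell = '.' → open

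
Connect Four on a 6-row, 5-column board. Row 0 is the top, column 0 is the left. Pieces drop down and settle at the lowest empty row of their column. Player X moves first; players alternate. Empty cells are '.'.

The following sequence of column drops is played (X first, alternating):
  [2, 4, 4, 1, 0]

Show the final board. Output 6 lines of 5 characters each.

Answer: .....
.....
.....
.....
....X
XOX.O

Derivation:
Move 1: X drops in col 2, lands at row 5
Move 2: O drops in col 4, lands at row 5
Move 3: X drops in col 4, lands at row 4
Move 4: O drops in col 1, lands at row 5
Move 5: X drops in col 0, lands at row 5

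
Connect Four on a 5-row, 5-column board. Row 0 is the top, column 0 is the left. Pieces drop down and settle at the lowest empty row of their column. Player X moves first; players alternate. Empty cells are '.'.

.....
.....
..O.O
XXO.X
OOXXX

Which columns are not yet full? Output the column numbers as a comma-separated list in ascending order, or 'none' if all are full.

col 0: top cell = '.' → open
col 1: top cell = '.' → open
col 2: top cell = '.' → open
col 3: top cell = '.' → open
col 4: top cell = '.' → open

Answer: 0,1,2,3,4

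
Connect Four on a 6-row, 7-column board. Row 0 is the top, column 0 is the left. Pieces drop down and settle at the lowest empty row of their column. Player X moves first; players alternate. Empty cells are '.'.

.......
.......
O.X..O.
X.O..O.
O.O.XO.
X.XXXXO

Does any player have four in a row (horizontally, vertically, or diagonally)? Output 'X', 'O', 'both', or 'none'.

X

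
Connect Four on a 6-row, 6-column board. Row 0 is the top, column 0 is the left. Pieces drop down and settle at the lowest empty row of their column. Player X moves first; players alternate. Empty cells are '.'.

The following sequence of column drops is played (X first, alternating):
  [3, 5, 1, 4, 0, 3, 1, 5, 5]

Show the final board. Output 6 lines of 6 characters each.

Move 1: X drops in col 3, lands at row 5
Move 2: O drops in col 5, lands at row 5
Move 3: X drops in col 1, lands at row 5
Move 4: O drops in col 4, lands at row 5
Move 5: X drops in col 0, lands at row 5
Move 6: O drops in col 3, lands at row 4
Move 7: X drops in col 1, lands at row 4
Move 8: O drops in col 5, lands at row 4
Move 9: X drops in col 5, lands at row 3

Answer: ......
......
......
.....X
.X.O.O
XX.XOO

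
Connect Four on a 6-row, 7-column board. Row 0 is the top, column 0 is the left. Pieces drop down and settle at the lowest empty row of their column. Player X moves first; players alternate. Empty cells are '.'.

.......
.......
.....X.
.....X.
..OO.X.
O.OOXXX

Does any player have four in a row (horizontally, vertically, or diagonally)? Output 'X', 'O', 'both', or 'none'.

X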